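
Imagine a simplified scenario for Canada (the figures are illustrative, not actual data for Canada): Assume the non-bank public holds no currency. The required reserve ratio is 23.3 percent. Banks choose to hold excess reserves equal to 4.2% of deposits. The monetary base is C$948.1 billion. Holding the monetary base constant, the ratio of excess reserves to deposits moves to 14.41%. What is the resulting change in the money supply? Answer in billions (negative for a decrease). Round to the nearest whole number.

Initially m₁ = 1 / (0.233 + 0.042) ≈ 3.6364, so M₁ = 3.6364 × 948.1 ≈ 3447.6708 billion.
After the change m₂ = 1 / (0.233 + 0.1441) ≈ 2.6518, so M₂ = 2.6518 × 948.1 ≈ 2514.1716 billion.
ΔM = M₂ − M₁ = 2514.1716 − 3447.6708 = -933.4992 billion.

-933 billion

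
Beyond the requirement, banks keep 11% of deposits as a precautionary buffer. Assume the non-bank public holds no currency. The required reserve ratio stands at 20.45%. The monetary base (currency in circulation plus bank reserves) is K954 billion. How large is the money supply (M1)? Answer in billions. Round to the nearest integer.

K3033 billion

The money multiplier is m = 1 / (rr + e) = 1 / (0.2045 + 0.11) ≈ 3.1797.
So M = m × MB = 3.1797 × 954 = 3033.4338 billion.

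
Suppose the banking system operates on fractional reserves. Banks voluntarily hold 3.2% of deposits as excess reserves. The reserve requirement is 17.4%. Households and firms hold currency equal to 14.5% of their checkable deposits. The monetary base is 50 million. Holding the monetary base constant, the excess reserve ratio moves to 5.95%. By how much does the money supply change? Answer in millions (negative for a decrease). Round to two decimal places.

-11.85 million

Initially m₁ = (1 + 0.145) / (0.174 + 0.032 + 0.145) ≈ 3.26211, so M₁ = 3.26211 × 50 = 163.1055 million.
After the change m₂ = (1 + 0.145) / (0.174 + 0.0595 + 0.145) ≈ 3.02510, so M₂ = 3.02510 × 50 = 151.255 million.
ΔM = M₂ − M₁ = 151.255 − 163.1055 = -11.8505 million.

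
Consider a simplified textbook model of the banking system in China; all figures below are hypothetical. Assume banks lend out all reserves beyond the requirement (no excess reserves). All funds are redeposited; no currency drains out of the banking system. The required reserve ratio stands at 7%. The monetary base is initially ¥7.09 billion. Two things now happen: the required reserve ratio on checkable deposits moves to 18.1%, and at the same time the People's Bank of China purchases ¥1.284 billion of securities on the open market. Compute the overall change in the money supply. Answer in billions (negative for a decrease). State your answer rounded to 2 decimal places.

Before: m₁ = 1 / (0.07) ≈ 14.2857, MB₁ = 7.09, so M₁ = 14.2857 × 7.09 ≈ 101.2856 billion.
After: m₂ = 1 / (0.181) ≈ 5.5249, MB₂ = 7.09 + 1.284 = 8.374, so M₂ = 5.5249 × 8.374 ≈ 46.2655 billion.
ΔM = M₂ − M₁ = 46.2655 − 101.2856 = -55.0201 billion.

-55.02 billion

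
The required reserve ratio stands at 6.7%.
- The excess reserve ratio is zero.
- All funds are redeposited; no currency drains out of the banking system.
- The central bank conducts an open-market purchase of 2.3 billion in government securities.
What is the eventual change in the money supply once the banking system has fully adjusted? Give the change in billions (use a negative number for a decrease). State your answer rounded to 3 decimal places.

The simple money multiplier is m = 1/rr = 1/0.067 ≈ 14.92537.
An open-market purchase increases the monetary base by 2.3 billion, so ΔM = m × ΔMB = 14.92537 × 2.3 ≈ 34.3284 billion.

34.328 billion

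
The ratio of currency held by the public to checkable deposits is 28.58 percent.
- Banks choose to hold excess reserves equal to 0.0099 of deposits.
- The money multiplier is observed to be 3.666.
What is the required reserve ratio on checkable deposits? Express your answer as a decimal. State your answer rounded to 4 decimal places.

Using m = 3.666. Since m = (1 + c)/(c + rr + e), the denominator satisfies c + rr + e = (1 + c)/m = (1 + 0.2858) / 3.666 ≈ 0.350736.
With c = 0.2858 and e = 0.0099, the required reserve ratio on checkable deposits is 0.350736 − 0.2858 − 0.0099 = 0.055036.

0.0550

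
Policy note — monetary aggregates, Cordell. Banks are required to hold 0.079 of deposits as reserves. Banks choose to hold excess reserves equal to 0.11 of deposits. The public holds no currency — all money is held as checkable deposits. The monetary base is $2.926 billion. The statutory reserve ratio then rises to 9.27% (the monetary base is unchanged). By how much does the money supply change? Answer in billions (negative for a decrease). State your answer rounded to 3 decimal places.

-1.046 billion

Initially m₁ = 1 / (0.079 + 0.11) ≈ 5.29101, so M₁ = 5.29101 × 2.926 ≈ 15.4815 billion.
After the change m₂ = 1 / (0.0927 + 0.11) ≈ 4.93340, so M₂ = 4.93340 × 2.926 ≈ 14.4351 billion.
ΔM = M₂ − M₁ = 14.4351 − 15.4815 = -1.0464 billion.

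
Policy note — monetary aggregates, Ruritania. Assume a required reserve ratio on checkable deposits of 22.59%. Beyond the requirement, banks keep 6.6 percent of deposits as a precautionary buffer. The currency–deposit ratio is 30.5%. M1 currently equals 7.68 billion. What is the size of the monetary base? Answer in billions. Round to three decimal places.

3.513 billion

The money multiplier is m = (1 + c) / (rr + e + c) = (1 + 0.305) / (0.2259 + 0.066 + 0.305) ≈ 2.18630.
MB = M / m = 7.68 / 2.18630 ≈ 3.5128 billion.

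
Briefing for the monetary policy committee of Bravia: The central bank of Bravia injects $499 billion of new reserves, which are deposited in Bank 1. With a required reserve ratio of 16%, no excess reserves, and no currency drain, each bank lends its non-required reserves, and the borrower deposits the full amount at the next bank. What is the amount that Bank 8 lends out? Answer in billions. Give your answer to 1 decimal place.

Each bank lends a fraction (1 − rr) = 0.8400 of the deposit it receives, so Bank 8 receives 499·0.8400^7 and lends 499·0.8400^8 ≈ 123.6901 billion.

$123.7 billion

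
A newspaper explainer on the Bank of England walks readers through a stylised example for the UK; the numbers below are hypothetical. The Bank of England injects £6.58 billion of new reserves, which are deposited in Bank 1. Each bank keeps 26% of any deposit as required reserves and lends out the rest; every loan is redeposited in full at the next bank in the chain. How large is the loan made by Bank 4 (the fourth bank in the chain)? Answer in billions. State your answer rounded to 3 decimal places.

£1.973 billion

Each bank lends a fraction (1 − rr) = 0.7400 of the deposit it receives, so Bank 4 receives 6.58·0.7400^3 and lends 6.58·0.7400^4 ≈ 1.9731 billion.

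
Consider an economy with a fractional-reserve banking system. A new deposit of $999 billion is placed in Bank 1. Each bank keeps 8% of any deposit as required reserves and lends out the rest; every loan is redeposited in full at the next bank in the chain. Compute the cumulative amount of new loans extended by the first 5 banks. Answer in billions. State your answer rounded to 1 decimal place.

$3916.6 billion

Bank i lends (1 − rr)^i of the original deposit: Bank 1 lends 999·0.9200 = 919.0800, Bank 2 lends 999·0.9200² = 845.5536, and so on.
Summing a geometric series: total = 999·[0.9200·(1 − 0.9200^5) / (1 − 0.9200)] ≈ 3916.6419 billion.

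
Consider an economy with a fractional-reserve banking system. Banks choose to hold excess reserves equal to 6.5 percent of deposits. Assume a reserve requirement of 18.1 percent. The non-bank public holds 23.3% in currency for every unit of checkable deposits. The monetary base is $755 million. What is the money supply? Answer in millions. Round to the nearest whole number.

The money multiplier is m = (1 + c) / (rr + e + c) = (1 + 0.233) / (0.181 + 0.065 + 0.233) ≈ 2.5741.
So M = m × MB = 2.5741 × 755 = 1943.4455 million.

$1943 million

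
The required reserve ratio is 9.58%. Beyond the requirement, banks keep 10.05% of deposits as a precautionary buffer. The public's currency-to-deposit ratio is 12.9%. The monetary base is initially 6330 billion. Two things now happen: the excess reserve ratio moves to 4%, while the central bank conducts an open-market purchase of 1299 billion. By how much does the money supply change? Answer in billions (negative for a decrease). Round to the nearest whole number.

10558 billion

Before: m₁ = (1 + 0.129) / (0.0958 + 0.1005 + 0.129) ≈ 3.47064, MB₁ = 6330, so M₁ = 3.47064 × 6330 = 21969.1512 billion.
After: m₂ = (1 + 0.129) / (0.0958 + 0.04 + 0.129) ≈ 4.26360, MB₂ = 6330 + 1299 = 7629, so M₂ = 4.26360 × 7629 = 32527.0044 billion.
ΔM = M₂ − M₁ = 32527.0044 − 21969.1512 = 10557.8532 billion.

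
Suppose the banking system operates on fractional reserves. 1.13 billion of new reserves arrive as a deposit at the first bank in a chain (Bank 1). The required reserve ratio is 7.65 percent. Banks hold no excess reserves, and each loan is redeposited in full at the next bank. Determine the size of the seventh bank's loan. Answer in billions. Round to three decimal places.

Each bank lends a fraction (1 − rr) = 0.9235 of the deposit it receives, so Bank 7 receives 1.13·0.9235^6 and lends 1.13·0.9235^7 ≈ 0.6473 billion.

0.647 billion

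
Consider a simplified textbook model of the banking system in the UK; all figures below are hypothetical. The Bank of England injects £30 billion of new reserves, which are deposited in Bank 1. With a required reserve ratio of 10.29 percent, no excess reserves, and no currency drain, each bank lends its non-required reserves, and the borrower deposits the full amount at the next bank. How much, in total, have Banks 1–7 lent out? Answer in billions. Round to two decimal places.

£139.24 billion

Bank i lends (1 − rr)^i of the original deposit: Bank 1 lends 30·0.8971 = 26.9130, Bank 2 lends 30·0.8971² ≈ 24.1437, and so on.
Summing a geometric series: total = 30·[0.8971·(1 − 0.8971^7) / (1 − 0.8971)] ≈ 139.2434 billion.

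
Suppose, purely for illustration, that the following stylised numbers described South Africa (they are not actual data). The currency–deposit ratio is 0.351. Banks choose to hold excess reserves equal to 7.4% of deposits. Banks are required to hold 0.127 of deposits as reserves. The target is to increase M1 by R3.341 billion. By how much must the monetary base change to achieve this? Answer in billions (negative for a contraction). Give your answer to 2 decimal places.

R1.37 billion

The money multiplier is m = (1 + c) / (rr + e + c) = (1 + 0.351) / (0.127 + 0.074 + 0.351) ≈ 2.4475.
ΔMB = ΔM / m = (+3.341) / 2.4475 ≈ 1.3651 billion.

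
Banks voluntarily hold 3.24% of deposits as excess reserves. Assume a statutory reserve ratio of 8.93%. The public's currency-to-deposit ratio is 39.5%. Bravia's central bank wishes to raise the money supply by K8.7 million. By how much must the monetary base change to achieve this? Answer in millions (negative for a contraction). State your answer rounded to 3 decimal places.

The money multiplier is m = (1 + c) / (rr + e + c) = (1 + 0.395) / (0.0893 + 0.0324 + 0.395) ≈ 2.69983.
ΔMB = ΔM / m = (+8.7) / 2.69983 ≈ 3.2224 million.

K3.222 million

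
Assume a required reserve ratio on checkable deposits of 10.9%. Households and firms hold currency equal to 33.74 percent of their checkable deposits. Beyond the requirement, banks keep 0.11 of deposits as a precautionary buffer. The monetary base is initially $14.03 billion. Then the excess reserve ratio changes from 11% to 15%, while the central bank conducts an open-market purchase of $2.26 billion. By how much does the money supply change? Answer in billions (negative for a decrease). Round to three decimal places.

Before: m₁ = (1 + 0.3374) / (0.109 + 0.11 + 0.3374) ≈ 2.403666, MB₁ = 14.03, so M₁ = 2.403666 × 14.03 ≈ 33.7234 billion.
After: m₂ = (1 + 0.3374) / (0.109 + 0.15 + 0.3374) ≈ 2.242455, MB₂ = 14.03 + 2.26 = 16.29, so M₂ = 2.242455 × 16.29 ≈ 36.5296 billion.
ΔM = M₂ − M₁ = 36.5296 − 33.7234 = 2.8062 billion.

$2.806 billion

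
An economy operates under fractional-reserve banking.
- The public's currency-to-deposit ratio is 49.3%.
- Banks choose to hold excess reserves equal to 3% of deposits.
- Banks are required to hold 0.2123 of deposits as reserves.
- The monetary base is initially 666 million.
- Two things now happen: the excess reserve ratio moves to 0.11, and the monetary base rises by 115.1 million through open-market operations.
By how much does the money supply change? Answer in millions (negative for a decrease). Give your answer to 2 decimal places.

Before: m₁ = (1 + 0.493) / (0.2123 + 0.03 + 0.493) ≈ 2.030464, MB₁ = 666, so M₁ = 2.030464 × 666 ≈ 1352.289 million.
After: m₂ = (1 + 0.493) / (0.2123 + 0.11 + 0.493) ≈ 1.831228, MB₂ = 666 + 115.1 = 781.1, so M₂ = 1.831228 × 781.1 ≈ 1430.3722 million.
ΔM = M₂ − M₁ = 1430.3722 − 1352.289 = 78.0832 million.

78.08 million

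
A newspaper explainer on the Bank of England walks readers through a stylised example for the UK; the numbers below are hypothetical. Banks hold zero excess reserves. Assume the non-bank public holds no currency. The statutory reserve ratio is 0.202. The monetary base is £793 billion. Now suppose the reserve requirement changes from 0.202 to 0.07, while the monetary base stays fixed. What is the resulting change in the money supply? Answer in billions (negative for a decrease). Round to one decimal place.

Initially m₁ = 1 / (0.202) ≈ 4.95050, so M₁ = 4.95050 × 793 = 3925.7465 billion.
After the change m₂ = 1 / (0.07) ≈ 14.28571, so M₂ = 14.28571 × 793 ≈ 11328.568 billion.
ΔM = M₂ − M₁ = 11328.568 − 3925.7465 = 7402.8215 billion.

£7402.8 billion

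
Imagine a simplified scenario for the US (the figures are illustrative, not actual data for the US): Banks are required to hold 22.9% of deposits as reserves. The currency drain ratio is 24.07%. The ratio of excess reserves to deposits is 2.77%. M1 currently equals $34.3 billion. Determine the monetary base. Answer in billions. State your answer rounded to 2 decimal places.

The money multiplier is m = (1 + c) / (rr + e + c) = (1 + 0.2407) / (0.229 + 0.0277 + 0.2407) ≈ 2.49437.
MB = M / m = 34.3 / 2.49437 ≈ 13.751 billion.

$13.75 billion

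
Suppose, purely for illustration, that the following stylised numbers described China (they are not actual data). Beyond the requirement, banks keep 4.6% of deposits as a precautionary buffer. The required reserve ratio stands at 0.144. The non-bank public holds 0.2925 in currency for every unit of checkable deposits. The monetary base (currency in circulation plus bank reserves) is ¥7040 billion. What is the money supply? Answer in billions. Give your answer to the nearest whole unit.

The money multiplier is m = (1 + c) / (rr + e + c) = (1 + 0.2925) / (0.144 + 0.046 + 0.2925) ≈ 2.67876.
So M = m × MB = 2.67876 × 7040 = 18858.4704 billion.

¥18858 billion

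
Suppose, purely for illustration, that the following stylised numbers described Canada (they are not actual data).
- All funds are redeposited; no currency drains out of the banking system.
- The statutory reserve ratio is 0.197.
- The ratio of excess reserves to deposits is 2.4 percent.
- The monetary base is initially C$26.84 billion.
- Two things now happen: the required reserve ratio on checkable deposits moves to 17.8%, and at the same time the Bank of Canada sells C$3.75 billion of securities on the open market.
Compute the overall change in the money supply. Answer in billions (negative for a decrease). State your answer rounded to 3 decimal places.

-7.141 billion

Before: m₁ = 1 / (0.197 + 0.024) ≈ 4.524887, MB₁ = 26.84, so M₁ = 4.524887 × 26.84 ≈ 121.448 billion.
After: m₂ = 1 / (0.178 + 0.024) ≈ 4.950495, MB₂ = 26.84 − 3.75 = 23.09, so M₂ = 4.950495 × 23.09 ≈ 114.3069 billion.
ΔM = M₂ − M₁ = 114.3069 − 121.448 = -7.1411 billion.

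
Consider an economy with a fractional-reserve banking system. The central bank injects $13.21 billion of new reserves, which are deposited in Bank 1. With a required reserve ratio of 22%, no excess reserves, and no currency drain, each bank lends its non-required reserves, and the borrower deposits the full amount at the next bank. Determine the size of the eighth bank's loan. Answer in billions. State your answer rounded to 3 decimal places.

$1.810 billion

Each bank lends a fraction (1 − rr) = 0.7800 of the deposit it receives, so Bank 8 receives 13.21·0.7800^7 and lends 13.21·0.7800^8 ≈ 1.8099 billion.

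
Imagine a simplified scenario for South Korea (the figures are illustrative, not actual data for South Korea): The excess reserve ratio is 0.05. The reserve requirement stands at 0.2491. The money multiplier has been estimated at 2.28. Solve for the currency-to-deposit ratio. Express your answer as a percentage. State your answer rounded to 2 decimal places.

24.85%

Using m = 2.28. From m = (1 + c)/(c + rr + e), rearranging gives 1 + c = m·(c + rr + e), so c·(1 − m) = m·(rr + e) − 1.
Hence c = [m·(rr + e) − 1]/(1 − m) = [2.28 × (0.2491 + 0.05) − 1] / (1 − 2.28) ≈ 0.248478.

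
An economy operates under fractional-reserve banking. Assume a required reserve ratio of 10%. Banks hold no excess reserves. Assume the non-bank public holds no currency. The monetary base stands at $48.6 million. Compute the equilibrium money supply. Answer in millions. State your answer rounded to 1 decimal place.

$486.0 million

With no currency drain or excess reserves, the money multiplier is m = 1/rr = 1/0.1 = 10.
Money supply M = m × MB = 10 × 48.6 = 486 million.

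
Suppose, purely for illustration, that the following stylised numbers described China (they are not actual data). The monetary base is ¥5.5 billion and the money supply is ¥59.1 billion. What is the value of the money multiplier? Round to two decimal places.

10.75

The money multiplier is m = M / MB = 59.1 / 5.5 ≈ 10.74545.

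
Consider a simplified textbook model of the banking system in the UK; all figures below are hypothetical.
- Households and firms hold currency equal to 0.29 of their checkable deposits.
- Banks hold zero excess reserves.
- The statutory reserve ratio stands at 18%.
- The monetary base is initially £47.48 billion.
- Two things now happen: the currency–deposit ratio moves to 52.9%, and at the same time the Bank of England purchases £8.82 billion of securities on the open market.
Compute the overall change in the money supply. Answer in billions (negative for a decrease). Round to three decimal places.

Before: m₁ = (1 + 0.29) / (0.18 + 0.29) ≈ 2.744681, MB₁ = 47.48, so M₁ = 2.744681 × 47.48 ≈ 130.3175 billion.
After: m₂ = (1 + 0.529) / (0.18 + 0.529) ≈ 2.156559, MB₂ = 47.48 + 8.82 = 56.3, so M₂ = 2.156559 × 56.3 ≈ 121.4143 billion.
ΔM = M₂ − M₁ = 121.4143 − 130.3175 = -8.9032 billion.

-8.903 billion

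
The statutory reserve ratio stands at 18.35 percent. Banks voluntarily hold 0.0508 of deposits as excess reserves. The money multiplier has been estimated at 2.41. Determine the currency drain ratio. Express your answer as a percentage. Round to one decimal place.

Using m = 2.41. From m = (1 + c)/(c + rr + e), rearranging gives 1 + c = m·(c + rr + e), so c·(1 − m) = m·(rr + e) − 1.
Hence c = [m·(rr + e) − 1]/(1 − m) = [2.41 × (0.1835 + 0.0508) − 1] / (1 − 2.41) ≈ 0.308750.

30.9%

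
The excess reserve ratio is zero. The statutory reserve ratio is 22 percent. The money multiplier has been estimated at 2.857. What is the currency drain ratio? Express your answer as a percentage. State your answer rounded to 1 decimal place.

20.0%

Using m = 2.857. From m = (1 + c)/(c + rr + e), rearranging gives 1 + c = m·(c + rr + e), so c·(1 − m) = m·(rr + e) − 1.
Hence c = [m·(rr + e) − 1]/(1 − m) = [2.857 × (0.22 + 0) − 1] / (1 − 2.857) ≈ 0.200032.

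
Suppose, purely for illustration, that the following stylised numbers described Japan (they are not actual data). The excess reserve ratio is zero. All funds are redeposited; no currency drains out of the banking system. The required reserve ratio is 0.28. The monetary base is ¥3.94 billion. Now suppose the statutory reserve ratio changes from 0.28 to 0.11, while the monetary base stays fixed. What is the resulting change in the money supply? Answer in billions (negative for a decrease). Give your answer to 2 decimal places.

¥21.75 billion

Initially m₁ = 1 / (0.28) ≈ 3.5714, so M₁ = 3.5714 × 3.94 ≈ 14.0713 billion.
After the change m₂ = 1 / (0.11) ≈ 9.0909, so M₂ = 9.0909 × 3.94 ≈ 35.8181 billion.
ΔM = M₂ − M₁ = 35.8181 − 14.0713 = 21.7468 billion.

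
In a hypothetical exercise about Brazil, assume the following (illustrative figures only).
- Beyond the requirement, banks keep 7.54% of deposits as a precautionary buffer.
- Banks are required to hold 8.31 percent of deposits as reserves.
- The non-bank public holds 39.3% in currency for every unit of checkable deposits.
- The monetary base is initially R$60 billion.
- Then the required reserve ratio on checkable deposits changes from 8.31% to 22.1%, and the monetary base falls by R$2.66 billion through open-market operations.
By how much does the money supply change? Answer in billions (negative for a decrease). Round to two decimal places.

Before: m₁ = (1 + 0.393) / (0.0831 + 0.0754 + 0.393) ≈ 2.52584, MB₁ = 60, so M₁ = 2.52584 × 60 = 151.5504 billion.
After: m₂ = (1 + 0.393) / (0.221 + 0.0754 + 0.393) ≈ 2.02060, MB₂ = 60 − 2.66 = 57.34, so M₂ = 2.02060 × 57.34 ≈ 115.8612 billion.
ΔM = M₂ − M₁ = 115.8612 − 151.5504 = -35.6892 billion.

-35.69 billion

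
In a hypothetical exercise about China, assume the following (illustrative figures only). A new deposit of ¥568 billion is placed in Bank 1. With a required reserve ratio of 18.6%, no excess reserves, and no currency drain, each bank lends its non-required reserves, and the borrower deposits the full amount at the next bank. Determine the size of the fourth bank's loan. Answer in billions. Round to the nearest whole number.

Each bank lends a fraction (1 − rr) = 0.8140 of the deposit it receives, so Bank 4 receives 568·0.8140^3 and lends 568·0.8140^4 ≈ 249.3710 billion.

¥249 billion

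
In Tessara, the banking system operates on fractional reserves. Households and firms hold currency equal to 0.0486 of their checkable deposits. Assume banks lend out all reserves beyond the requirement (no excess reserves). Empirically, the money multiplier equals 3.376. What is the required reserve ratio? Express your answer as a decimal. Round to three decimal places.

0.262

Using m = 3.376. Since m = (1 + c)/(c + rr + e), the denominator satisfies c + rr + e = (1 + c)/m = (1 + 0.0486) / 3.376 ≈ 0.310604.
With c = 0.0486 and e = 0, the required reserve ratio is 0.310604 − 0.0486 − 0 = 0.262004.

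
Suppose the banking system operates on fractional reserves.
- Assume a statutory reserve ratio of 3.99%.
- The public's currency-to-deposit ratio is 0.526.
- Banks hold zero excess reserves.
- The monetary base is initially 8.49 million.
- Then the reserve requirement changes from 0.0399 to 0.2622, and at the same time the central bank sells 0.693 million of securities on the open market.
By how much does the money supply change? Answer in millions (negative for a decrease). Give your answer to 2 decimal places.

Before: m₁ = (1 + 0.526) / (0.0399 + 0.526) ≈ 2.6966, MB₁ = 8.49, so M₁ = 2.6966 × 8.49 ≈ 22.8941 million.
After: m₂ = (1 + 0.526) / (0.2622 + 0.526) ≈ 1.9361, MB₂ = 8.49 − 0.693 = 7.797, so M₂ = 1.9361 × 7.797 ≈ 15.0958 million.
ΔM = M₂ − M₁ = 15.0958 − 22.8941 = -7.7983 million.

-7.80 million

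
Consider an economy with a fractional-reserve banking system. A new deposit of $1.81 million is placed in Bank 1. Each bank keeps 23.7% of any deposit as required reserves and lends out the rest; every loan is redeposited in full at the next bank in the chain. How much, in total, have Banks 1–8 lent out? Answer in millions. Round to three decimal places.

$5.158 million

Bank i lends (1 − rr)^i of the original deposit: Bank 1 lends 1.81·0.7630 ≈ 1.3810, Bank 2 lends 1.81·0.7630² ≈ 1.0537, and so on.
Summing a geometric series: total = 1.81·[0.7630·(1 − 0.7630^8) / (1 − 0.7630)] ≈ 5.1578 million.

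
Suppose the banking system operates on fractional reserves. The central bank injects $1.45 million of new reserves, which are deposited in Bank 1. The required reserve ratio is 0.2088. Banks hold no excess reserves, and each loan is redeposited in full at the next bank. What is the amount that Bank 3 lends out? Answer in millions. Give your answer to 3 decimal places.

Each bank lends a fraction (1 − rr) = 0.7912 of the deposit it receives, so Bank 3 receives 1.45·0.7912^2 and lends 1.45·0.7912^3 ≈ 0.7182 million.

$0.718 million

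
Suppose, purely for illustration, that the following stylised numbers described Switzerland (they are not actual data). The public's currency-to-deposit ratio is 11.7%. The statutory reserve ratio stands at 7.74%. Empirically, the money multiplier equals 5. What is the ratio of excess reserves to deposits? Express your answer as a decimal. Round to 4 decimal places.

0.0290

Using m = 5. Since m = (1 + c)/(c + rr + e), the denominator satisfies c + rr + e = (1 + c)/m = (1 + 0.117) / 5 = 0.223400.
With c = 0.117 and rr = 0.0774, the ratio of excess reserves to deposits is 0.223400 − 0.117 − 0.0774 = 0.029.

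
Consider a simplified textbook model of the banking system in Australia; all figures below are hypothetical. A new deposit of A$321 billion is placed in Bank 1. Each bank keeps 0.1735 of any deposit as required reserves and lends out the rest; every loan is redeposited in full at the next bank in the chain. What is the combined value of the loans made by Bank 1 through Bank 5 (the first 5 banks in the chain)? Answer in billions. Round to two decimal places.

Bank i lends (1 − rr)^i of the original deposit: Bank 1 lends 321·0.8265 = 265.3065, Bank 2 lends 321·0.8265² ≈ 219.2758, and so on.
Summing a geometric series: total = 321·[0.8265·(1 − 0.8265^5) / (1 − 0.8265)] ≈ 939.4012 billion.

A$939.40 billion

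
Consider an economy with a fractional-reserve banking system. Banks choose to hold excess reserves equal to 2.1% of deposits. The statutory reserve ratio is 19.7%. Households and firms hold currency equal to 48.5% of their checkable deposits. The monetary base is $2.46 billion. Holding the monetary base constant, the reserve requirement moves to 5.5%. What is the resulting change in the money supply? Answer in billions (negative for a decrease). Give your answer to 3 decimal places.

$1.315 billion

Initially m₁ = (1 + 0.485) / (0.197 + 0.021 + 0.485) ≈ 2.11238, so M₁ = 2.11238 × 2.46 ≈ 5.1965 billion.
After the change m₂ = (1 + 0.485) / (0.055 + 0.021 + 0.485) ≈ 2.64706, so M₂ = 2.64706 × 2.46 ≈ 6.5118 billion.
ΔM = M₂ − M₁ = 6.5118 − 5.1965 = 1.3153 billion.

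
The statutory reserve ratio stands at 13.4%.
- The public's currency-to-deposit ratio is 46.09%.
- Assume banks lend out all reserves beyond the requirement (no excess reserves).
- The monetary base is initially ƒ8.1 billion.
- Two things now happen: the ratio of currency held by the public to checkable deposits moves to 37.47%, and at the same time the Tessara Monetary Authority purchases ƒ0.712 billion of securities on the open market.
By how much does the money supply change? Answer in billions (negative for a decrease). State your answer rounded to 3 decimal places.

ƒ3.922 billion

Before: m₁ = (1 + 0.4609) / (0.134 + 0.4609) ≈ 2.45571, MB₁ = 8.1, so M₁ = 2.45571 × 8.1 ≈ 19.8913 billion.
After: m₂ = (1 + 0.3747) / (0.134 + 0.3747) ≈ 2.70238, MB₂ = 8.1 + 0.712 = 8.812, so M₂ = 2.70238 × 8.812 ≈ 23.8134 billion.
ΔM = M₂ − M₁ = 23.8134 − 19.8913 = 3.9221 billion.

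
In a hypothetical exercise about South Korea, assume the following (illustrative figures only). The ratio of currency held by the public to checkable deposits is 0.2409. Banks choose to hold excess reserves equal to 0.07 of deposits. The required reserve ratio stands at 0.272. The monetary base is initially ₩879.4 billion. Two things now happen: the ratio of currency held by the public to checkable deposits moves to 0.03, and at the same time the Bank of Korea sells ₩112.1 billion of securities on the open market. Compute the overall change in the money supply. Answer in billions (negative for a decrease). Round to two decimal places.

Before: m₁ = (1 + 0.2409) / (0.272 + 0.07 + 0.2409) ≈ 2.128839, MB₁ = 879.4, so M₁ = 2.128839 × 879.4 ≈ 1872.101 billion.
After: m₂ = (1 + 0.03) / (0.272 + 0.07 + 0.03) ≈ 2.768817, MB₂ = 879.4 − 112.1 = 767.3, so M₂ = 2.768817 × 767.3 ≈ 2124.5133 billion.
ΔM = M₂ − M₁ = 2124.5133 − 1872.101 = 252.4123 billion.

₩252.41 billion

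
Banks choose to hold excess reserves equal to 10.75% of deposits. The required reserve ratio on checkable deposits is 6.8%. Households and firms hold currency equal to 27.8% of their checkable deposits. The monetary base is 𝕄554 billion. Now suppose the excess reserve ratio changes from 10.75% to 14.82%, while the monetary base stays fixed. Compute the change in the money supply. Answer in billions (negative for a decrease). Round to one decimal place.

Initially m₁ = (1 + 0.278) / (0.068 + 0.1075 + 0.278) ≈ 2.81808, so M₁ = 2.81808 × 554 ≈ 1561.2163 billion.
After the change m₂ = (1 + 0.278) / (0.068 + 0.1482 + 0.278) ≈ 2.58600, so M₂ = 2.58600 × 554 = 1432.644 billion.
ΔM = M₂ − M₁ = 1432.644 − 1561.2163 = -128.5723 billion.

-128.6 billion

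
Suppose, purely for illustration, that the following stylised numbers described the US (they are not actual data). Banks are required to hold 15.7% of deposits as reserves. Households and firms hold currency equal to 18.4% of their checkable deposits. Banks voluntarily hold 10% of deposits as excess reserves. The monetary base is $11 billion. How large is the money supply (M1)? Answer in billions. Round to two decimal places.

The money multiplier is m = (1 + c) / (rr + e + c) = (1 + 0.184) / (0.157 + 0.1 + 0.184) ≈ 2.68481.
So M = m × MB = 2.68481 × 11 ≈ 29.5329 billion.

$29.53 billion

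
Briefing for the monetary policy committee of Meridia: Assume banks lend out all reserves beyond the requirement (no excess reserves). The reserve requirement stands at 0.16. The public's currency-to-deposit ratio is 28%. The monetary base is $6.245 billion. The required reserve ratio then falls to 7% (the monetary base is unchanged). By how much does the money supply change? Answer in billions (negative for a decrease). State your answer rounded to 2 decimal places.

$4.67 billion

Initially m₁ = (1 + 0.28) / (0.16 + 0.28) ≈ 2.9091, so M₁ = 2.9091 × 6.245 ≈ 18.1673 billion.
After the change m₂ = (1 + 0.28) / (0.07 + 0.28) ≈ 3.6571, so M₂ = 3.6571 × 6.245 ≈ 22.8386 billion.
ΔM = M₂ − M₁ = 22.8386 − 18.1673 = 4.6713 billion.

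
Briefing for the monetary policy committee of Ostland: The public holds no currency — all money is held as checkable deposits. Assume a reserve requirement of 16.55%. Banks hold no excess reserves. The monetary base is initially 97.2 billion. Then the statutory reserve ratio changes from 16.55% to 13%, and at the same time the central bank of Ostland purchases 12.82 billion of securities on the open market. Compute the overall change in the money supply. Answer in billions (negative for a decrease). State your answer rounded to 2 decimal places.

259.00 billion

Before: m₁ = 1 / (0.1655) ≈ 6.042296, MB₁ = 97.2, so M₁ = 6.042296 × 97.2 ≈ 587.3112 billion.
After: m₂ = 1 / (0.13) ≈ 7.692308, MB₂ = 97.2 + 12.82 = 110.02, so M₂ = 7.692308 × 110.02 ≈ 846.3077 billion.
ΔM = M₂ − M₁ = 846.3077 − 587.3112 = 258.9965 billion.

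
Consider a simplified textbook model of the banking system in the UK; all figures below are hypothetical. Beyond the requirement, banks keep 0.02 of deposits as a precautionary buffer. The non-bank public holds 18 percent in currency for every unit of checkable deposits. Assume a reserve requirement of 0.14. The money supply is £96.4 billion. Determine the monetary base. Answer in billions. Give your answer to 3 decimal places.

The money multiplier is m = (1 + c) / (rr + e + c) = (1 + 0.18) / (0.14 + 0.02 + 0.18) ≈ 3.470588.
MB = M / m = 96.4 / 3.470588 ≈ 27.7763 billion.

£27.776 billion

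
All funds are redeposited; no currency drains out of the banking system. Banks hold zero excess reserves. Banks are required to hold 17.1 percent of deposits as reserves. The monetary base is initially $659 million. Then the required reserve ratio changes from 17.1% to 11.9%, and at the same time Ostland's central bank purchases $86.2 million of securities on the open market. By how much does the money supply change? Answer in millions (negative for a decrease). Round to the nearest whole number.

$2408 million

Before: m₁ = 1 / (0.171) ≈ 5.8480, MB₁ = 659, so M₁ = 5.8480 × 659 = 3853.832 million.
After: m₂ = 1 / (0.119) ≈ 8.4034, MB₂ = 659 + 86.2 = 745.2, so M₂ = 8.4034 × 745.2 ≈ 6262.2137 million.
ΔM = M₂ − M₁ = 6262.2137 − 3853.832 = 2408.3817 million.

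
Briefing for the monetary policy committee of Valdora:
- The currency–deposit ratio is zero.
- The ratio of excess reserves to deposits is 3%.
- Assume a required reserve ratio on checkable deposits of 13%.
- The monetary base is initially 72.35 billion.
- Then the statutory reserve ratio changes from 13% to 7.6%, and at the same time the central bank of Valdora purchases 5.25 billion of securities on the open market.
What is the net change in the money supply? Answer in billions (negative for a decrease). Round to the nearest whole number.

280 billion

Before: m₁ = 1 / (0.13 + 0.03) = 6.25, MB₁ = 72.35, so M₁ = 6.25 × 72.35 = 452.1875 billion.
After: m₂ = 1 / (0.076 + 0.03) ≈ 9.4340, MB₂ = 72.35 + 5.25 = 77.6, so M₂ = 9.4340 × 77.6 = 732.0784 billion.
ΔM = M₂ − M₁ = 732.0784 − 452.1875 = 279.8909 billion.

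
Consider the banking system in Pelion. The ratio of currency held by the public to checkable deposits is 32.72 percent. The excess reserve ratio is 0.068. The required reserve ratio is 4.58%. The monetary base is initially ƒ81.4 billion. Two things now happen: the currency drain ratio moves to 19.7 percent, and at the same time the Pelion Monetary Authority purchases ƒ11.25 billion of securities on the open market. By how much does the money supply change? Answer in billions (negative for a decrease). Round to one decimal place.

ƒ111.9 billion

Before: m₁ = (1 + 0.3272) / (0.0458 + 0.068 + 0.3272) ≈ 3.0095, MB₁ = 81.4, so M₁ = 3.0095 × 81.4 = 244.9733 billion.
After: m₂ = (1 + 0.197) / (0.0458 + 0.068 + 0.197) ≈ 3.8514, MB₂ = 81.4 + 11.25 = 92.65, so M₂ = 3.8514 × 92.65 ≈ 356.8322 billion.
ΔM = M₂ − M₁ = 356.8322 − 244.9733 = 111.8589 billion.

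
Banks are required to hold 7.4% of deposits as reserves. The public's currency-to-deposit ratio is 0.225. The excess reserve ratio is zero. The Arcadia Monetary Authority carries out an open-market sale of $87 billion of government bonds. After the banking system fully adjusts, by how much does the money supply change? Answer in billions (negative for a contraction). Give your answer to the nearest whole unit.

-356 billion

The money multiplier is m = (1 + c) / (rr + c) = (1 + 0.225) / (0.074 + 0.225) ≈ 4.0970.
The sale removes 87 billion of base, so ΔM = m × ΔMB = 4.0970 × (−87) = -356.439 billion.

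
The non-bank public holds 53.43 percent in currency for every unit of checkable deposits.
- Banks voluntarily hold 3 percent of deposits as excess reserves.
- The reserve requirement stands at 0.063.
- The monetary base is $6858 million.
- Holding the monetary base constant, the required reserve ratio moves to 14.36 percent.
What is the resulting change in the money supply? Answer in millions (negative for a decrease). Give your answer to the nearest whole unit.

Initially m₁ = (1 + 0.5343) / (0.063 + 0.03 + 0.5343) ≈ 2.44588, so M₁ = 2.44588 × 6858 ≈ 16773.845 million.
After the change m₂ = (1 + 0.5343) / (0.1436 + 0.03 + 0.5343) ≈ 2.16740, so M₂ = 2.16740 × 6858 = 14864.0292 million.
ΔM = M₂ − M₁ = 14864.0292 − 16773.845 = -1909.8158 million.

-1910 million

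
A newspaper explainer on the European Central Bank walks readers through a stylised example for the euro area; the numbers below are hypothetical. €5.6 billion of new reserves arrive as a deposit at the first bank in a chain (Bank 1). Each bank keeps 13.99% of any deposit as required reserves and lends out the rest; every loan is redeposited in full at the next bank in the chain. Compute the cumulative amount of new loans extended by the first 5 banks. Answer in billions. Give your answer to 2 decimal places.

Bank i lends (1 − rr)^i of the original deposit: Bank 1 lends 5.6·0.8601 ≈ 4.8166, Bank 2 lends 5.6·0.8601² ≈ 4.1427, and so on.
Summing a geometric series: total = 5.6·[0.8601·(1 − 0.8601^5) / (1 − 0.8601)] ≈ 18.2230 billion.

€18.22 billion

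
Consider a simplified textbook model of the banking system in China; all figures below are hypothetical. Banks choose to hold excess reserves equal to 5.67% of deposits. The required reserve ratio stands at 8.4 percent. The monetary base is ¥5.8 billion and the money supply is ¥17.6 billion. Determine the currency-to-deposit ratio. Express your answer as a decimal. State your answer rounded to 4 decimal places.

0.2817

Using m = M/MB = 17.6/5.8 ≈ 3.034483. From m = (1 + c)/(c + rr + e), rearranging gives 1 + c = m·(c + rr + e), so c·(1 − m) = m·(rr + e) − 1.
Hence c = [m·(rr + e) − 1]/(1 − m) = [3.034483 × (0.084 + 0.0567) − 1] / (1 − 3.034483) ≈ 0.281668.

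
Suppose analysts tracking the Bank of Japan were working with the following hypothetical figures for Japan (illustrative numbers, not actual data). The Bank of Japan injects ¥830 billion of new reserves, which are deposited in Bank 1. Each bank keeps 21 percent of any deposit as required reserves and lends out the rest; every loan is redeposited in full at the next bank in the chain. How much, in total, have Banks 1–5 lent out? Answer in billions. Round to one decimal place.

Bank i lends (1 − rr)^i of the original deposit: Bank 1 lends 830·0.7900 = 655.7000, Bank 2 lends 830·0.7900² = 518.0030, and so on.
Summing a geometric series: total = 830·[0.7900·(1 − 0.7900^5) / (1 − 0.7900)] ≈ 2161.6067 billion.

¥2161.6 billion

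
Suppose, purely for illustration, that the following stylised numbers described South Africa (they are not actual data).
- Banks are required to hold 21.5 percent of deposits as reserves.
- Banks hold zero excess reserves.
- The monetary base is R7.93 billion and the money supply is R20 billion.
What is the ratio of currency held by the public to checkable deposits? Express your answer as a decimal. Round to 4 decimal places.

0.3007

Using m = M/MB = 20/7.93 ≈ 2.522068. From m = (1 + c)/(c + rr + e), rearranging gives 1 + c = m·(c + rr + e), so c·(1 − m) = m·(rr + e) − 1.
Hence c = [m·(rr + e) − 1]/(1 − m) = [2.522068 × (0.215 + 0) − 1] / (1 − 2.522068) ≈ 0.300746.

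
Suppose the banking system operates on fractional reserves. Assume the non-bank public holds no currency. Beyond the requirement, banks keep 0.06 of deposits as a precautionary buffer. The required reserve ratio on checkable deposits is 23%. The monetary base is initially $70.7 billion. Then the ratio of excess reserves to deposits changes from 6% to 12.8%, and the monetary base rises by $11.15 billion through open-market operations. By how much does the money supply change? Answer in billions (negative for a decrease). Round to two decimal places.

-15.16 billion

Before: m₁ = 1 / (0.23 + 0.06) ≈ 3.44828, MB₁ = 70.7, so M₁ = 3.44828 × 70.7 ≈ 243.7934 billion.
After: m₂ = 1 / (0.23 + 0.128) ≈ 2.79330, MB₂ = 70.7 + 11.15 = 81.85, so M₂ = 2.79330 × 81.85 ≈ 228.6316 billion.
ΔM = M₂ − M₁ = 228.6316 − 243.7934 = -15.1618 billion.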